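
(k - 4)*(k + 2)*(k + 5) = k^3 + 3*k^2 - 18*k - 40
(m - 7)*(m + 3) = m^2 - 4*m - 21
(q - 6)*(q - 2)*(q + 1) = q^3 - 7*q^2 + 4*q + 12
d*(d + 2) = d^2 + 2*d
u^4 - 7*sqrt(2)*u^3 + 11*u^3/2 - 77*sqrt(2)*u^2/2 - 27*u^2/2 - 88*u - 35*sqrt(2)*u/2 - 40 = (u + 1/2)*(u + 5)*(u - 8*sqrt(2))*(u + sqrt(2))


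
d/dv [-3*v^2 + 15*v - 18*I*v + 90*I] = -6*v + 15 - 18*I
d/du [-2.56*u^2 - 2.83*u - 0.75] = -5.12*u - 2.83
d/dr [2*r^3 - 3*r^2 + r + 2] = 6*r^2 - 6*r + 1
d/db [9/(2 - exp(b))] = 9*exp(b)/(exp(b) - 2)^2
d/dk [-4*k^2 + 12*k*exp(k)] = 12*k*exp(k) - 8*k + 12*exp(k)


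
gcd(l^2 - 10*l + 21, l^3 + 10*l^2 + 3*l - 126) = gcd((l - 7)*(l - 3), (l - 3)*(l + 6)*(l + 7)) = l - 3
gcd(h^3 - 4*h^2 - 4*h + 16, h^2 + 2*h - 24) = h - 4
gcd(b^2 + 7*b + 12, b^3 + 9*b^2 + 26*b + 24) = b^2 + 7*b + 12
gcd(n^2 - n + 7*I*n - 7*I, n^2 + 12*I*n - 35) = n + 7*I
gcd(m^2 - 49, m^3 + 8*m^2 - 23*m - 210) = m + 7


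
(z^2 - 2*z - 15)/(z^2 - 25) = (z + 3)/(z + 5)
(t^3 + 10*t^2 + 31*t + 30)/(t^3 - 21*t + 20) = (t^2 + 5*t + 6)/(t^2 - 5*t + 4)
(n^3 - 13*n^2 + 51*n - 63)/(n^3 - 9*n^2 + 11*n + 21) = (n - 3)/(n + 1)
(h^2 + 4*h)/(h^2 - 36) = h*(h + 4)/(h^2 - 36)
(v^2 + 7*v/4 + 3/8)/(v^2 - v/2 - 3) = (v + 1/4)/(v - 2)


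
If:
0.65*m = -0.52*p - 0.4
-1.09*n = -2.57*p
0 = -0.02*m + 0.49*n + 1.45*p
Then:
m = -0.61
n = -0.01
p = -0.00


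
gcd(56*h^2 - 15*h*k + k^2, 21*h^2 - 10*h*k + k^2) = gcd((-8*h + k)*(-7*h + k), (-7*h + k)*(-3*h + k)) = 7*h - k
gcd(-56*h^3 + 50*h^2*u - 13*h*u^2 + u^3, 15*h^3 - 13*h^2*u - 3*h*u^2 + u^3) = 1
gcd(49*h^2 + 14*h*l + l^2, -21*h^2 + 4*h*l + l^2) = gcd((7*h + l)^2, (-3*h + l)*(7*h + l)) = 7*h + l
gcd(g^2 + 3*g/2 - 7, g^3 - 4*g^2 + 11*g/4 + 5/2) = g - 2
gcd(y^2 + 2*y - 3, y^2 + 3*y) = y + 3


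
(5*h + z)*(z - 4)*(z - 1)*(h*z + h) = 5*h^2*z^3 - 20*h^2*z^2 - 5*h^2*z + 20*h^2 + h*z^4 - 4*h*z^3 - h*z^2 + 4*h*z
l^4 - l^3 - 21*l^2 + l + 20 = (l - 5)*(l - 1)*(l + 1)*(l + 4)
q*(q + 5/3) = q^2 + 5*q/3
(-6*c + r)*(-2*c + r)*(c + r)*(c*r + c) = 12*c^4*r + 12*c^4 + 4*c^3*r^2 + 4*c^3*r - 7*c^2*r^3 - 7*c^2*r^2 + c*r^4 + c*r^3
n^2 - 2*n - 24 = (n - 6)*(n + 4)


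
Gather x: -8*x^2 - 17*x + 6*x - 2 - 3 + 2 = -8*x^2 - 11*x - 3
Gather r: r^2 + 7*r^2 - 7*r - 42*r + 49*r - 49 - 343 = 8*r^2 - 392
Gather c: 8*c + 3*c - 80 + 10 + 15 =11*c - 55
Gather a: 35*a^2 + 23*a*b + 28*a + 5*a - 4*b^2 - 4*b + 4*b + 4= 35*a^2 + a*(23*b + 33) - 4*b^2 + 4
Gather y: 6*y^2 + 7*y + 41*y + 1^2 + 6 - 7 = 6*y^2 + 48*y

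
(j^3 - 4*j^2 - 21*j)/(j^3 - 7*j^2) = (j + 3)/j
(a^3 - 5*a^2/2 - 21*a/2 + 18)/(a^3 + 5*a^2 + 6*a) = (a^2 - 11*a/2 + 6)/(a*(a + 2))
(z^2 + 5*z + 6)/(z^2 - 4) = (z + 3)/(z - 2)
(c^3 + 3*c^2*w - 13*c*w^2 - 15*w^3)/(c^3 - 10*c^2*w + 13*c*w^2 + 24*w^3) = (-c - 5*w)/(-c + 8*w)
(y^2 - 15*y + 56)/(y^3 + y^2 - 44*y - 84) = (y - 8)/(y^2 + 8*y + 12)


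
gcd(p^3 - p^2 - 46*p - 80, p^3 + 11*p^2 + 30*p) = p + 5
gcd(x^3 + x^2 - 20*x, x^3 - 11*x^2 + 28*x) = x^2 - 4*x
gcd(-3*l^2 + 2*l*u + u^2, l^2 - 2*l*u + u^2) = -l + u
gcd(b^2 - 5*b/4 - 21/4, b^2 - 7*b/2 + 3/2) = b - 3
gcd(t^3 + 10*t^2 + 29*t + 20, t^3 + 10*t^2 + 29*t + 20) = t^3 + 10*t^2 + 29*t + 20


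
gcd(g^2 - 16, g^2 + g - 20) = g - 4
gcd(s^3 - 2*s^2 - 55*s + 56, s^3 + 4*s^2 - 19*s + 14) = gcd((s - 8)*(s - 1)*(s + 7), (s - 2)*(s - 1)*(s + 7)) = s^2 + 6*s - 7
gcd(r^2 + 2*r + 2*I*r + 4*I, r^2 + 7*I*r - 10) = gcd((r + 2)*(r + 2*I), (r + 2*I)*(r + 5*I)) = r + 2*I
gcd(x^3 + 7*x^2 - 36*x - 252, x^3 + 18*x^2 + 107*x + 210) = x^2 + 13*x + 42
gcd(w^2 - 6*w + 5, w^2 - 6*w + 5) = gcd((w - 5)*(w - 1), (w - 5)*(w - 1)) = w^2 - 6*w + 5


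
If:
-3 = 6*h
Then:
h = -1/2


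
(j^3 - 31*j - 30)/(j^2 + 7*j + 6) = (j^2 - j - 30)/(j + 6)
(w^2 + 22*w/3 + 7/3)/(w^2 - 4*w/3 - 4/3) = (3*w^2 + 22*w + 7)/(3*w^2 - 4*w - 4)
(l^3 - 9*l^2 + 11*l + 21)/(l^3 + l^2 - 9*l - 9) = (l - 7)/(l + 3)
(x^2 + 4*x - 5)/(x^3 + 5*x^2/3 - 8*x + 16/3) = 3*(x + 5)/(3*x^2 + 8*x - 16)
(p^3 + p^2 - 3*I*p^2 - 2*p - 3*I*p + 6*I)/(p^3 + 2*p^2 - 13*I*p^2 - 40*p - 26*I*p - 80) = (p^2 - p*(1 + 3*I) + 3*I)/(p^2 - 13*I*p - 40)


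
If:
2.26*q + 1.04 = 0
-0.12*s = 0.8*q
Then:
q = -0.46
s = 3.07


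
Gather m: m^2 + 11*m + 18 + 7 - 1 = m^2 + 11*m + 24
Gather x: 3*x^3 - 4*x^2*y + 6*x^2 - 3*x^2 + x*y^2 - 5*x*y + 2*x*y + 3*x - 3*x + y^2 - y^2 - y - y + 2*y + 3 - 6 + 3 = 3*x^3 + x^2*(3 - 4*y) + x*(y^2 - 3*y)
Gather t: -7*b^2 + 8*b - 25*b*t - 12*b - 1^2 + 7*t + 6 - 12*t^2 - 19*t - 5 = -7*b^2 - 4*b - 12*t^2 + t*(-25*b - 12)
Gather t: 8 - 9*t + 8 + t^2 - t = t^2 - 10*t + 16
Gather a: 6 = 6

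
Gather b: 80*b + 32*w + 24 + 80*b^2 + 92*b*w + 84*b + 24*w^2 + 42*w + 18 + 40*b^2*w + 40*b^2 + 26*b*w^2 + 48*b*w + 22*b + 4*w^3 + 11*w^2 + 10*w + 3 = b^2*(40*w + 120) + b*(26*w^2 + 140*w + 186) + 4*w^3 + 35*w^2 + 84*w + 45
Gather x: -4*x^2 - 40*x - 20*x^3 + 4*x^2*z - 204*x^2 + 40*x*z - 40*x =-20*x^3 + x^2*(4*z - 208) + x*(40*z - 80)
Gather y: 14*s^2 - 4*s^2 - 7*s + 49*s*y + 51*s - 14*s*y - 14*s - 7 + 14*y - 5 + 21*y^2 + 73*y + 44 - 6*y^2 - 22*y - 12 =10*s^2 + 30*s + 15*y^2 + y*(35*s + 65) + 20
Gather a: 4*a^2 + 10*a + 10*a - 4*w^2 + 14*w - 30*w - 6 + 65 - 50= 4*a^2 + 20*a - 4*w^2 - 16*w + 9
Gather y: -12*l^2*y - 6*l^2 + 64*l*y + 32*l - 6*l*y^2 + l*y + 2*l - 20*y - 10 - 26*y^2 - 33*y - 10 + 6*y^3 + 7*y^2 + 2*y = -6*l^2 + 34*l + 6*y^3 + y^2*(-6*l - 19) + y*(-12*l^2 + 65*l - 51) - 20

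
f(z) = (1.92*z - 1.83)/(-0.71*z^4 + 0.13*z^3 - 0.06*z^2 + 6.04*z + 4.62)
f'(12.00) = 0.00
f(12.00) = -0.00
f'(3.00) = 0.20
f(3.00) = -0.12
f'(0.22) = 0.56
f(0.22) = -0.24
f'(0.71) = 0.25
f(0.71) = -0.05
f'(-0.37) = 3.69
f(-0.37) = -1.08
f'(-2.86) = 0.11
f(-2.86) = 0.11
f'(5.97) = 0.01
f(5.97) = -0.01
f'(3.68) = 0.05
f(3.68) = -0.05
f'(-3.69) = 0.04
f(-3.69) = 0.06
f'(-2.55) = 0.16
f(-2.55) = 0.16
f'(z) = (1.92*z - 1.83)*(2.84*z^3 - 0.39*z^2 + 0.12*z - 6.04)/(-0.71*z^4 + 0.13*z^3 - 0.06*z^2 + 6.04*z + 4.62)^2 + 1.92/(-0.71*z^4 + 0.13*z^3 - 0.06*z^2 + 6.04*z + 4.62) = (4.0896*z^4 - 5.6964*z^3 + 0.8289*z^2 - 0.2196*z + 19.9236)/(0.5041*z^8 - 0.1846*z^7 + 0.1021*z^6 - 8.5924*z^5 - 4.9864*z^4 + 0.4764*z^3 + 35.9272*z^2 + 55.8096*z + 21.3444)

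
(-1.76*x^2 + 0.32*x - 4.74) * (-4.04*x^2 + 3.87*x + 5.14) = 7.1104*x^4 - 8.104*x^3 + 11.3416*x^2 - 16.699*x - 24.3636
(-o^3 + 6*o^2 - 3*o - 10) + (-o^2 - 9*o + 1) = -o^3 + 5*o^2 - 12*o - 9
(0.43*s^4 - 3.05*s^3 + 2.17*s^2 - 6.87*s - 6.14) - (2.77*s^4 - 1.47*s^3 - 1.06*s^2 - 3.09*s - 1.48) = -2.34*s^4 - 1.58*s^3 + 3.23*s^2 - 3.78*s - 4.66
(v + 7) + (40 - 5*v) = 47 - 4*v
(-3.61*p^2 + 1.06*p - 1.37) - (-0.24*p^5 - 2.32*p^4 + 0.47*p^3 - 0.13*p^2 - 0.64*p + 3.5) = 0.24*p^5 + 2.32*p^4 - 0.47*p^3 - 3.48*p^2 + 1.7*p - 4.87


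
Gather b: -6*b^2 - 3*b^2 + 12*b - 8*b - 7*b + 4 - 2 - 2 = -9*b^2 - 3*b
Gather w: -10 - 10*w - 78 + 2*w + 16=-8*w - 72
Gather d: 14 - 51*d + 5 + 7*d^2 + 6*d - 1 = 7*d^2 - 45*d + 18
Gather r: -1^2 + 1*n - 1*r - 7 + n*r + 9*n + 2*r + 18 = 10*n + r*(n + 1) + 10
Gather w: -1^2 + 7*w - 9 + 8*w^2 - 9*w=8*w^2 - 2*w - 10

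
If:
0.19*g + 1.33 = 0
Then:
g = -7.00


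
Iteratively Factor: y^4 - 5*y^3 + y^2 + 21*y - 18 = (y + 2)*(y^3 - 7*y^2 + 15*y - 9) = (y - 3)*(y + 2)*(y^2 - 4*y + 3) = (y - 3)*(y - 1)*(y + 2)*(y - 3)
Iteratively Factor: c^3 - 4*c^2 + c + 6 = (c + 1)*(c^2 - 5*c + 6) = (c - 3)*(c + 1)*(c - 2)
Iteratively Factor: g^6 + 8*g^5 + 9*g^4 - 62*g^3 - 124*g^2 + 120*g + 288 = (g + 4)*(g^5 + 4*g^4 - 7*g^3 - 34*g^2 + 12*g + 72) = (g + 3)*(g + 4)*(g^4 + g^3 - 10*g^2 - 4*g + 24) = (g + 2)*(g + 3)*(g + 4)*(g^3 - g^2 - 8*g + 12) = (g - 2)*(g + 2)*(g + 3)*(g + 4)*(g^2 + g - 6) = (g - 2)^2*(g + 2)*(g + 3)*(g + 4)*(g + 3)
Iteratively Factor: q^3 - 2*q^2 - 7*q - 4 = (q - 4)*(q^2 + 2*q + 1) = (q - 4)*(q + 1)*(q + 1)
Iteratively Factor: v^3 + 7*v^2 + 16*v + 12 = (v + 3)*(v^2 + 4*v + 4) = (v + 2)*(v + 3)*(v + 2)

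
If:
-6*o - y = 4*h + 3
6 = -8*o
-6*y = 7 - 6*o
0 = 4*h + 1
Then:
No Solution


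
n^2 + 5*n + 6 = (n + 2)*(n + 3)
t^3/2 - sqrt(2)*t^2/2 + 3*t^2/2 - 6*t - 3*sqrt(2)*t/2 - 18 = (t/2 + sqrt(2))*(t + 3)*(t - 3*sqrt(2))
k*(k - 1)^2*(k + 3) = k^4 + k^3 - 5*k^2 + 3*k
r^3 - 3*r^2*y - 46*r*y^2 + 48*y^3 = (r - 8*y)*(r - y)*(r + 6*y)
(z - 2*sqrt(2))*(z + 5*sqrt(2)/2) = z^2 + sqrt(2)*z/2 - 10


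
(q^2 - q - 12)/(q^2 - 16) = (q + 3)/(q + 4)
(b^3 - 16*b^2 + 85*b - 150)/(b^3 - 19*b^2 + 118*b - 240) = (b - 5)/(b - 8)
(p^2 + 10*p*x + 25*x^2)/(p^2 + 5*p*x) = (p + 5*x)/p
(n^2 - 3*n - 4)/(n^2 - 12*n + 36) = (n^2 - 3*n - 4)/(n^2 - 12*n + 36)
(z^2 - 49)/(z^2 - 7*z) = (z + 7)/z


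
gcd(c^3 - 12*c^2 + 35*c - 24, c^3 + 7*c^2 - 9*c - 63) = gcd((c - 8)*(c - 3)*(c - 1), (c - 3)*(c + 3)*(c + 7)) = c - 3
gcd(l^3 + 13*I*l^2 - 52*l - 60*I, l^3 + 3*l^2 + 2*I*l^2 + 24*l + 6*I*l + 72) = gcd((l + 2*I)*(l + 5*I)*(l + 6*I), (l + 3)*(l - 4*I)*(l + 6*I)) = l + 6*I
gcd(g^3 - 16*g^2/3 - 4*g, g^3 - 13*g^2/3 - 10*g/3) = g^2 + 2*g/3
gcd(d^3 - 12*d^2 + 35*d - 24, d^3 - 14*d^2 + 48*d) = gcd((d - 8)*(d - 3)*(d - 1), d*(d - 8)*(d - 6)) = d - 8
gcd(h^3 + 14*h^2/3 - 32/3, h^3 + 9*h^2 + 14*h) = h + 2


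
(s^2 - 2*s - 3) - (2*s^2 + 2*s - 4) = -s^2 - 4*s + 1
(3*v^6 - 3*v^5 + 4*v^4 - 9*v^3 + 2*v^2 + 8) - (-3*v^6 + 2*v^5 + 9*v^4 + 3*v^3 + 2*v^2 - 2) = 6*v^6 - 5*v^5 - 5*v^4 - 12*v^3 + 10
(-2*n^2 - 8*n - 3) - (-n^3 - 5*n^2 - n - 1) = n^3 + 3*n^2 - 7*n - 2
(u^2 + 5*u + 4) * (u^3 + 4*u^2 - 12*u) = u^5 + 9*u^4 + 12*u^3 - 44*u^2 - 48*u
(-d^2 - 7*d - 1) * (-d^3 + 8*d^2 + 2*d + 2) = d^5 - d^4 - 57*d^3 - 24*d^2 - 16*d - 2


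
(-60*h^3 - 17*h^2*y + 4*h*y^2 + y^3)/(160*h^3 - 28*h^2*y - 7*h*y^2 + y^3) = (3*h + y)/(-8*h + y)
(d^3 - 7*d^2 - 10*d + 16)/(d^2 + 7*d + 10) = (d^2 - 9*d + 8)/(d + 5)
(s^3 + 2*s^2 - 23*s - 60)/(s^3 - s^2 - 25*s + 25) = (s^2 + 7*s + 12)/(s^2 + 4*s - 5)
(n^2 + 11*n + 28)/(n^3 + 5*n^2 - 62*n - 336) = (n + 4)/(n^2 - 2*n - 48)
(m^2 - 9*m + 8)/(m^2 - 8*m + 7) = (m - 8)/(m - 7)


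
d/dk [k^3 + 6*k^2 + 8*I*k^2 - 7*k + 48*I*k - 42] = 3*k^2 + k*(12 + 16*I) - 7 + 48*I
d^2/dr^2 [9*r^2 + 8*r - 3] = 18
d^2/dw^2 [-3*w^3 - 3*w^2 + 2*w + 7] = -18*w - 6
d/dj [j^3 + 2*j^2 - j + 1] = 3*j^2 + 4*j - 1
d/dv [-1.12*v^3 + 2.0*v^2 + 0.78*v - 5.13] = -3.36*v^2 + 4.0*v + 0.78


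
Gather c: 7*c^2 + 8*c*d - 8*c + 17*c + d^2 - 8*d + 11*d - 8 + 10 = 7*c^2 + c*(8*d + 9) + d^2 + 3*d + 2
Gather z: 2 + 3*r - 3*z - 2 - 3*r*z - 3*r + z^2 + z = z^2 + z*(-3*r - 2)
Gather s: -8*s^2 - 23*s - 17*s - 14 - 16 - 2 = -8*s^2 - 40*s - 32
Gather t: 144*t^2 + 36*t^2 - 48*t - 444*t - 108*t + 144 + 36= 180*t^2 - 600*t + 180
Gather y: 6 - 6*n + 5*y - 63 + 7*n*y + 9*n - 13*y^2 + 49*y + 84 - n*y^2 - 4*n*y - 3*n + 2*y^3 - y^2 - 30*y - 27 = 2*y^3 + y^2*(-n - 14) + y*(3*n + 24)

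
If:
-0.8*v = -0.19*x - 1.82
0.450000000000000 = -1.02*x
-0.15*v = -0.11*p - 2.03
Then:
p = -15.50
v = 2.17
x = -0.44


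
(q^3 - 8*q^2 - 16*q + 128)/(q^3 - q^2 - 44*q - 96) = (q - 4)/(q + 3)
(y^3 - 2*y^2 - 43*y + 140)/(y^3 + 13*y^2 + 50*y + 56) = (y^2 - 9*y + 20)/(y^2 + 6*y + 8)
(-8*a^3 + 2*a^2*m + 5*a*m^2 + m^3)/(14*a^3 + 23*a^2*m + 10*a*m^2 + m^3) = (-4*a^2 + 3*a*m + m^2)/(7*a^2 + 8*a*m + m^2)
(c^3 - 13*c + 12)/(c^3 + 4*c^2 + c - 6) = (c^2 + c - 12)/(c^2 + 5*c + 6)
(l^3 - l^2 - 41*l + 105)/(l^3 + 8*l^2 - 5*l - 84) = (l - 5)/(l + 4)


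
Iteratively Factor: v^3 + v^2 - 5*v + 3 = (v + 3)*(v^2 - 2*v + 1) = (v - 1)*(v + 3)*(v - 1)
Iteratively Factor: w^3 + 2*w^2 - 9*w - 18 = (w - 3)*(w^2 + 5*w + 6) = (w - 3)*(w + 2)*(w + 3)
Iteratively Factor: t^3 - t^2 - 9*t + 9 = (t - 3)*(t^2 + 2*t - 3) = (t - 3)*(t + 3)*(t - 1)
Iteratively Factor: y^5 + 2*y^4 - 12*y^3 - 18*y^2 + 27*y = (y + 3)*(y^4 - y^3 - 9*y^2 + 9*y) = y*(y + 3)*(y^3 - y^2 - 9*y + 9) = y*(y - 3)*(y + 3)*(y^2 + 2*y - 3) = y*(y - 3)*(y - 1)*(y + 3)*(y + 3)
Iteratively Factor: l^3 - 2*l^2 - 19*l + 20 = (l - 1)*(l^2 - l - 20) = (l - 1)*(l + 4)*(l - 5)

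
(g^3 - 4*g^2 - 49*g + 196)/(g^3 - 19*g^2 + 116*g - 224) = (g + 7)/(g - 8)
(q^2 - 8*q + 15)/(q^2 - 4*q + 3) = (q - 5)/(q - 1)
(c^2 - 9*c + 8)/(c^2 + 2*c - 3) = (c - 8)/(c + 3)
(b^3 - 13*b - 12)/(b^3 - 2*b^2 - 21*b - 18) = (b - 4)/(b - 6)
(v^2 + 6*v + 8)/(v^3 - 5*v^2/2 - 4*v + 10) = 2*(v + 4)/(2*v^2 - 9*v + 10)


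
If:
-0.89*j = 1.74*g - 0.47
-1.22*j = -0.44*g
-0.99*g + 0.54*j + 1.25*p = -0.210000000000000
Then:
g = 0.23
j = 0.08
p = -0.02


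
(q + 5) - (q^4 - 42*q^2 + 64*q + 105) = -q^4 + 42*q^2 - 63*q - 100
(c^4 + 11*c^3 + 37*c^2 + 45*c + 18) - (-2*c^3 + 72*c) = c^4 + 13*c^3 + 37*c^2 - 27*c + 18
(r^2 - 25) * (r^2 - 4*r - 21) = r^4 - 4*r^3 - 46*r^2 + 100*r + 525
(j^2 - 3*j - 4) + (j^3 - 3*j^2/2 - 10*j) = j^3 - j^2/2 - 13*j - 4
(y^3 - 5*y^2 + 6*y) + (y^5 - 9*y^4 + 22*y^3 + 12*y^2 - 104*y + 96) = y^5 - 9*y^4 + 23*y^3 + 7*y^2 - 98*y + 96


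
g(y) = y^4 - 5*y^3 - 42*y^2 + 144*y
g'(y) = 4*y^3 - 15*y^2 - 84*y + 144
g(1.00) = 98.00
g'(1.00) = 49.00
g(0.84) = 88.86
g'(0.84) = 65.23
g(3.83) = -130.31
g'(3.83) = -173.03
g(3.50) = -74.81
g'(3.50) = -162.25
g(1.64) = 108.38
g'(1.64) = -16.46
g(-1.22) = -226.90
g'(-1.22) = 216.89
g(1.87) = 101.94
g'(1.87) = -39.38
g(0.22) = 29.60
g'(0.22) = 124.84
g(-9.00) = 5508.00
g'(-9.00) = -3231.00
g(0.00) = 0.00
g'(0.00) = 144.00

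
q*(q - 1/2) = q^2 - q/2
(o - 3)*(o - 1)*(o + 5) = o^3 + o^2 - 17*o + 15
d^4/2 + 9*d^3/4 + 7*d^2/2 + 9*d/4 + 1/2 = (d/2 + 1/2)*(d + 1/2)*(d + 1)*(d + 2)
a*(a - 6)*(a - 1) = a^3 - 7*a^2 + 6*a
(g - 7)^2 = g^2 - 14*g + 49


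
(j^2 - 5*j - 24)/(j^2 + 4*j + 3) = (j - 8)/(j + 1)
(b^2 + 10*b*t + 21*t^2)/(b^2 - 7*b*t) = (b^2 + 10*b*t + 21*t^2)/(b*(b - 7*t))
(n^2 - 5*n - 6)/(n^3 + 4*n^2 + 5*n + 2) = (n - 6)/(n^2 + 3*n + 2)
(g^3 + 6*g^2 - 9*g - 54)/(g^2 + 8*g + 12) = (g^2 - 9)/(g + 2)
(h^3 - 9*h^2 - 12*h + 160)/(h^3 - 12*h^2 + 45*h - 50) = (h^2 - 4*h - 32)/(h^2 - 7*h + 10)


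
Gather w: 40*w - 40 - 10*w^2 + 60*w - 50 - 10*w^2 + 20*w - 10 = -20*w^2 + 120*w - 100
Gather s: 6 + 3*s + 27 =3*s + 33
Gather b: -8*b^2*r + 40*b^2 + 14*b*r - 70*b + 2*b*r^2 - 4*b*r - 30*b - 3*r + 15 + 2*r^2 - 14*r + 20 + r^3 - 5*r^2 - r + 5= b^2*(40 - 8*r) + b*(2*r^2 + 10*r - 100) + r^3 - 3*r^2 - 18*r + 40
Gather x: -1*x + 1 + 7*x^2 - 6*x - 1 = 7*x^2 - 7*x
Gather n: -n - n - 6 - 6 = -2*n - 12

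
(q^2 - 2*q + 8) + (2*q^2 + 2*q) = 3*q^2 + 8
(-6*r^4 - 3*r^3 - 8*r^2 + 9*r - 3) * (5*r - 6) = -30*r^5 + 21*r^4 - 22*r^3 + 93*r^2 - 69*r + 18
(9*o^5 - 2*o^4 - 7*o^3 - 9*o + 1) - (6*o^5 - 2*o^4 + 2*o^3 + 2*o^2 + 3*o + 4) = 3*o^5 - 9*o^3 - 2*o^2 - 12*o - 3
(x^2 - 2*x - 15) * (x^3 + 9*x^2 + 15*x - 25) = x^5 + 7*x^4 - 18*x^3 - 190*x^2 - 175*x + 375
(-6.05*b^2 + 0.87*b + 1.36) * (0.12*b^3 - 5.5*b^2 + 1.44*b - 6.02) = -0.726*b^5 + 33.3794*b^4 - 13.3338*b^3 + 30.1938*b^2 - 3.279*b - 8.1872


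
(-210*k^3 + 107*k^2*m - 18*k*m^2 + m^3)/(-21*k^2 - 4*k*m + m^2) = (30*k^2 - 11*k*m + m^2)/(3*k + m)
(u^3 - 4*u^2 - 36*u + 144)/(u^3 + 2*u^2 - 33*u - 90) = (u^2 + 2*u - 24)/(u^2 + 8*u + 15)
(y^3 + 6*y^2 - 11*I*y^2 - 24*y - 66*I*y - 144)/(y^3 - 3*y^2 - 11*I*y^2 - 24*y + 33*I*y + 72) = (y + 6)/(y - 3)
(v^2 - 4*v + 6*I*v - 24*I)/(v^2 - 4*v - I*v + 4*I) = (v + 6*I)/(v - I)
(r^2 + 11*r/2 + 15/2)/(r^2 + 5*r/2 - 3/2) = (2*r + 5)/(2*r - 1)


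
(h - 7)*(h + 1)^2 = h^3 - 5*h^2 - 13*h - 7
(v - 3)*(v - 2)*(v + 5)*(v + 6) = v^4 + 6*v^3 - 19*v^2 - 84*v + 180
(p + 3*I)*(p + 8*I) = p^2 + 11*I*p - 24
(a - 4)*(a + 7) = a^2 + 3*a - 28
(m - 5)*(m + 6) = m^2 + m - 30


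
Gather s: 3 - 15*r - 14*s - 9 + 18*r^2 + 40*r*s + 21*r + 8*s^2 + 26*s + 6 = 18*r^2 + 6*r + 8*s^2 + s*(40*r + 12)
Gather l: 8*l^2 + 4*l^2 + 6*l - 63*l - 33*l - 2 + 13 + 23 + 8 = 12*l^2 - 90*l + 42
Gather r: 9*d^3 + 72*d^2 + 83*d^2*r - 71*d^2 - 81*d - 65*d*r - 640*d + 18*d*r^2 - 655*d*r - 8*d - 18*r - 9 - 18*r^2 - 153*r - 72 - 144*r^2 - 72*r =9*d^3 + d^2 - 729*d + r^2*(18*d - 162) + r*(83*d^2 - 720*d - 243) - 81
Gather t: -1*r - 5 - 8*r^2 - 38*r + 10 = -8*r^2 - 39*r + 5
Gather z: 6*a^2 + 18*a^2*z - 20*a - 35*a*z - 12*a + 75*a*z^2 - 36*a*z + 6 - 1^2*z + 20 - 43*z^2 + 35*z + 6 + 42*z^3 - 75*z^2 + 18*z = 6*a^2 - 32*a + 42*z^3 + z^2*(75*a - 118) + z*(18*a^2 - 71*a + 52) + 32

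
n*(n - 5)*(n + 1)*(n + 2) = n^4 - 2*n^3 - 13*n^2 - 10*n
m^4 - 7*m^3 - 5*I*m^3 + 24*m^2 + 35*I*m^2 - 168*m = m*(m - 7)*(m - 8*I)*(m + 3*I)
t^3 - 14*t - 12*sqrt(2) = (t - 3*sqrt(2))*(t + sqrt(2))*(t + 2*sqrt(2))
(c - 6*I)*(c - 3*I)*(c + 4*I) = c^3 - 5*I*c^2 + 18*c - 72*I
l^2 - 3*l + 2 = (l - 2)*(l - 1)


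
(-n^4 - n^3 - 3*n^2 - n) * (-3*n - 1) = 3*n^5 + 4*n^4 + 10*n^3 + 6*n^2 + n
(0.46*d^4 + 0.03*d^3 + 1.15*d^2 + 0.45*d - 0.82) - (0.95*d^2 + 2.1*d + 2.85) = 0.46*d^4 + 0.03*d^3 + 0.2*d^2 - 1.65*d - 3.67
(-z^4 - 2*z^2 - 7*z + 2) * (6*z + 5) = -6*z^5 - 5*z^4 - 12*z^3 - 52*z^2 - 23*z + 10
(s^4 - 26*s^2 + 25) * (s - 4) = s^5 - 4*s^4 - 26*s^3 + 104*s^2 + 25*s - 100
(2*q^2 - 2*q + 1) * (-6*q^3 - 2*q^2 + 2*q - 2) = -12*q^5 + 8*q^4 + 2*q^3 - 10*q^2 + 6*q - 2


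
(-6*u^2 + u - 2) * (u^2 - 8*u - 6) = -6*u^4 + 49*u^3 + 26*u^2 + 10*u + 12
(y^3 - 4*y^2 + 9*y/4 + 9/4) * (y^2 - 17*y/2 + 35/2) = y^5 - 25*y^4/2 + 215*y^3/4 - 695*y^2/8 + 81*y/4 + 315/8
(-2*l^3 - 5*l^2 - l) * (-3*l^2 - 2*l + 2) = 6*l^5 + 19*l^4 + 9*l^3 - 8*l^2 - 2*l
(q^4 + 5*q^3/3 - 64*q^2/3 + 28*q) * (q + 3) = q^5 + 14*q^4/3 - 49*q^3/3 - 36*q^2 + 84*q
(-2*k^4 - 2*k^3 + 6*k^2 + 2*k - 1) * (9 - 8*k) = 16*k^5 - 2*k^4 - 66*k^3 + 38*k^2 + 26*k - 9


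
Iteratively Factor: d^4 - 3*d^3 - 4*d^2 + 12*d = (d - 2)*(d^3 - d^2 - 6*d) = (d - 2)*(d + 2)*(d^2 - 3*d) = d*(d - 2)*(d + 2)*(d - 3)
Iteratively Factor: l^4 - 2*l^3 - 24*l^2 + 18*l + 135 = (l - 3)*(l^3 + l^2 - 21*l - 45) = (l - 3)*(l + 3)*(l^2 - 2*l - 15) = (l - 3)*(l + 3)^2*(l - 5)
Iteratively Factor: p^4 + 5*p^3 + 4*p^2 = (p + 4)*(p^3 + p^2) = p*(p + 4)*(p^2 + p) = p^2*(p + 4)*(p + 1)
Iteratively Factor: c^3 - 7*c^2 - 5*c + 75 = (c - 5)*(c^2 - 2*c - 15) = (c - 5)*(c + 3)*(c - 5)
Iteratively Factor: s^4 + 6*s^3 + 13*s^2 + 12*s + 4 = (s + 2)*(s^3 + 4*s^2 + 5*s + 2) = (s + 1)*(s + 2)*(s^2 + 3*s + 2) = (s + 1)*(s + 2)^2*(s + 1)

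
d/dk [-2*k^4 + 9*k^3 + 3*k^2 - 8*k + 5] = -8*k^3 + 27*k^2 + 6*k - 8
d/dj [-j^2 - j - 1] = -2*j - 1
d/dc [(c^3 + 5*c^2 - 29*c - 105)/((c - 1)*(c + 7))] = (c^2 - 2*c + 17)/(c^2 - 2*c + 1)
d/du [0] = 0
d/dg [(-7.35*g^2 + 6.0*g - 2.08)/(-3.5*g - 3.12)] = (25.725*g^2 + 45.864*g - 26.0)/(12.25*g^2 + 21.84*g + 9.7344)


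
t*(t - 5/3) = t^2 - 5*t/3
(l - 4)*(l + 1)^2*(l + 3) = l^4 + l^3 - 13*l^2 - 25*l - 12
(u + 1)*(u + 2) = u^2 + 3*u + 2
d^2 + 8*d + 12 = (d + 2)*(d + 6)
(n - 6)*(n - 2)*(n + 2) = n^3 - 6*n^2 - 4*n + 24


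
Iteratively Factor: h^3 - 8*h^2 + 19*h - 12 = (h - 1)*(h^2 - 7*h + 12) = (h - 4)*(h - 1)*(h - 3)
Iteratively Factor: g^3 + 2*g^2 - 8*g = (g)*(g^2 + 2*g - 8) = g*(g + 4)*(g - 2)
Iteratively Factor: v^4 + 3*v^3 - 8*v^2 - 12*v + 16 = (v + 4)*(v^3 - v^2 - 4*v + 4) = (v + 2)*(v + 4)*(v^2 - 3*v + 2) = (v - 1)*(v + 2)*(v + 4)*(v - 2)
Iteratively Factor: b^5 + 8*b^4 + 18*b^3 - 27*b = (b - 1)*(b^4 + 9*b^3 + 27*b^2 + 27*b) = (b - 1)*(b + 3)*(b^3 + 6*b^2 + 9*b) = (b - 1)*(b + 3)^2*(b^2 + 3*b) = (b - 1)*(b + 3)^3*(b)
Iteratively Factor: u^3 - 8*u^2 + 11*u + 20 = (u - 5)*(u^2 - 3*u - 4) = (u - 5)*(u + 1)*(u - 4)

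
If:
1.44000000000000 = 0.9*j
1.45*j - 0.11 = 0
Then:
No Solution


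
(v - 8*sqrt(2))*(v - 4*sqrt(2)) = v^2 - 12*sqrt(2)*v + 64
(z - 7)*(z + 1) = z^2 - 6*z - 7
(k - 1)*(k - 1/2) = k^2 - 3*k/2 + 1/2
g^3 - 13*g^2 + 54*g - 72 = (g - 6)*(g - 4)*(g - 3)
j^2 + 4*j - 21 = (j - 3)*(j + 7)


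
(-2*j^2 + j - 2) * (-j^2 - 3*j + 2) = 2*j^4 + 5*j^3 - 5*j^2 + 8*j - 4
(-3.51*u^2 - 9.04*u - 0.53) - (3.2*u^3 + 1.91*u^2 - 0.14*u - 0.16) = -3.2*u^3 - 5.42*u^2 - 8.9*u - 0.37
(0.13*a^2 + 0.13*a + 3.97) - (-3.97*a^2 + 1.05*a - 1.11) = 4.1*a^2 - 0.92*a + 5.08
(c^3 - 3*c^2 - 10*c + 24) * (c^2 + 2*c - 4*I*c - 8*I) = c^5 - c^4 - 4*I*c^4 - 16*c^3 + 4*I*c^3 + 4*c^2 + 64*I*c^2 + 48*c - 16*I*c - 192*I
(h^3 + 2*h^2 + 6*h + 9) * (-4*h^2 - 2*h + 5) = -4*h^5 - 10*h^4 - 23*h^3 - 38*h^2 + 12*h + 45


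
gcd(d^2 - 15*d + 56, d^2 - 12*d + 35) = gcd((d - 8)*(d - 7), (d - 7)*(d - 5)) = d - 7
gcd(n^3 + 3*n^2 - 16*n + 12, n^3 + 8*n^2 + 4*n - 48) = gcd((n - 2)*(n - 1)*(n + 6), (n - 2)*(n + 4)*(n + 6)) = n^2 + 4*n - 12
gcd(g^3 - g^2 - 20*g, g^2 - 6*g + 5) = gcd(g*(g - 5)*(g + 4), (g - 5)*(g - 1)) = g - 5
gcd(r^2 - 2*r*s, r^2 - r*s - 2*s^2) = r - 2*s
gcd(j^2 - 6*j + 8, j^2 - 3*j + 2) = j - 2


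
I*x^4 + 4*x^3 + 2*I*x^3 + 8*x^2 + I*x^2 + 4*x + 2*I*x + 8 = (x + 2)*(x - 4*I)*(x + I)*(I*x + 1)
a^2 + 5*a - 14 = (a - 2)*(a + 7)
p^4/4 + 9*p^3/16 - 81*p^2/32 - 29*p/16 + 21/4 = (p/4 + 1)*(p - 2)*(p - 3/2)*(p + 7/4)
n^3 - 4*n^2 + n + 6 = (n - 3)*(n - 2)*(n + 1)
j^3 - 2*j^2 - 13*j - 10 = (j - 5)*(j + 1)*(j + 2)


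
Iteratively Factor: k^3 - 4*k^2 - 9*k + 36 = (k - 4)*(k^2 - 9) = (k - 4)*(k - 3)*(k + 3)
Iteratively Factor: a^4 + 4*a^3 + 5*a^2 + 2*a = (a + 1)*(a^3 + 3*a^2 + 2*a) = (a + 1)^2*(a^2 + 2*a) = (a + 1)^2*(a + 2)*(a)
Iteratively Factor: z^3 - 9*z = (z)*(z^2 - 9) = z*(z + 3)*(z - 3)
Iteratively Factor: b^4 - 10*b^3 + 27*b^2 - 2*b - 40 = (b - 5)*(b^3 - 5*b^2 + 2*b + 8) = (b - 5)*(b - 2)*(b^2 - 3*b - 4) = (b - 5)*(b - 4)*(b - 2)*(b + 1)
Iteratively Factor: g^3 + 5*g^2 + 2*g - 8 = (g + 2)*(g^2 + 3*g - 4) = (g + 2)*(g + 4)*(g - 1)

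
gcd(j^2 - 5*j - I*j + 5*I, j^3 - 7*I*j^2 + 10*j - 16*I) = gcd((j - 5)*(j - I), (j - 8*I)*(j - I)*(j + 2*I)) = j - I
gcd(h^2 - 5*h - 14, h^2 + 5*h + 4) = 1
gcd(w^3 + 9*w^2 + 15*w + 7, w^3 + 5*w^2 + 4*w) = w + 1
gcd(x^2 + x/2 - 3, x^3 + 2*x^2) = x + 2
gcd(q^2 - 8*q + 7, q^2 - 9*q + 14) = q - 7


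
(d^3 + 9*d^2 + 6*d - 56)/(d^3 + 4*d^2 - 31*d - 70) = (d^2 + 2*d - 8)/(d^2 - 3*d - 10)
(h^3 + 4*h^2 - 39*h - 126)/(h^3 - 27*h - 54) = (h + 7)/(h + 3)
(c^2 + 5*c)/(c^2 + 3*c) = (c + 5)/(c + 3)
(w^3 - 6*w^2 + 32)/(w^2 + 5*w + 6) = (w^2 - 8*w + 16)/(w + 3)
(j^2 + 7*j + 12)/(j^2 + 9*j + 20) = (j + 3)/(j + 5)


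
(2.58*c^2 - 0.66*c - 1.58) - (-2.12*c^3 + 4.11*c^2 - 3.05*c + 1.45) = 2.12*c^3 - 1.53*c^2 + 2.39*c - 3.03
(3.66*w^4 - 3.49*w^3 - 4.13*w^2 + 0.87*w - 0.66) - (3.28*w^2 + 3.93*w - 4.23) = 3.66*w^4 - 3.49*w^3 - 7.41*w^2 - 3.06*w + 3.57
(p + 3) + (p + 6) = 2*p + 9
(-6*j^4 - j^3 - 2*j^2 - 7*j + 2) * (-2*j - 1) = 12*j^5 + 8*j^4 + 5*j^3 + 16*j^2 + 3*j - 2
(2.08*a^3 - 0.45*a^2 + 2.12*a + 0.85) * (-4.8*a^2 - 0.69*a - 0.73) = -9.984*a^5 + 0.7248*a^4 - 11.3839*a^3 - 5.2143*a^2 - 2.1341*a - 0.6205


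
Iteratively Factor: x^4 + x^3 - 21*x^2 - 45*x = (x + 3)*(x^3 - 2*x^2 - 15*x) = x*(x + 3)*(x^2 - 2*x - 15) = x*(x - 5)*(x + 3)*(x + 3)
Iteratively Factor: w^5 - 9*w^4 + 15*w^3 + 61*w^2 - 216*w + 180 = (w + 3)*(w^4 - 12*w^3 + 51*w^2 - 92*w + 60) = (w - 2)*(w + 3)*(w^3 - 10*w^2 + 31*w - 30) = (w - 3)*(w - 2)*(w + 3)*(w^2 - 7*w + 10) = (w - 5)*(w - 3)*(w - 2)*(w + 3)*(w - 2)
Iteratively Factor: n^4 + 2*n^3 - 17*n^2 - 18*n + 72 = (n + 4)*(n^3 - 2*n^2 - 9*n + 18) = (n - 3)*(n + 4)*(n^2 + n - 6) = (n - 3)*(n - 2)*(n + 4)*(n + 3)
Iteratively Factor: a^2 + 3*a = (a + 3)*(a)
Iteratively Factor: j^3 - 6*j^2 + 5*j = (j - 1)*(j^2 - 5*j) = j*(j - 1)*(j - 5)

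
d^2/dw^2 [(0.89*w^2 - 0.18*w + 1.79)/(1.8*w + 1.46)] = (1.77635683940025e-15*w + 16.339528)/(5.832*w^3 + 14.1912*w^2 + 11.51064*w + 3.112136)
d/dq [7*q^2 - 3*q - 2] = 14*q - 3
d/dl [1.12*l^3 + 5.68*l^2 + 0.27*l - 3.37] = 3.36*l^2 + 11.36*l + 0.27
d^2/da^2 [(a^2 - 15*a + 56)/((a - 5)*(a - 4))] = 12*(-a^3 + 18*a^2 - 102*a + 186)/(a^6 - 27*a^5 + 303*a^4 - 1809*a^3 + 6060*a^2 - 10800*a + 8000)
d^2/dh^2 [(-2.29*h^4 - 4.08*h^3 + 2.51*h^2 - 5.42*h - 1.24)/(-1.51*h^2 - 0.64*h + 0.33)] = (10.442858*h^6 + 13.278336*h^5 - 1.21873800000002*h^4 + 29.237708*h^3 + 7.28194199999999*h^2 + 26.060604*h + 3.994322)/(3.442951*h^6 + 4.377792*h^5 - 0.401811*h^4 - 1.651328*h^3 + 0.087813*h^2 + 0.209088*h - 0.035937)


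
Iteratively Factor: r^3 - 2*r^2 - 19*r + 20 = (r - 1)*(r^2 - r - 20) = (r - 1)*(r + 4)*(r - 5)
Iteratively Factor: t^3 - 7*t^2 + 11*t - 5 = (t - 1)*(t^2 - 6*t + 5) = (t - 5)*(t - 1)*(t - 1)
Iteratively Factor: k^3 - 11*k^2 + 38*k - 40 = (k - 2)*(k^2 - 9*k + 20) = (k - 4)*(k - 2)*(k - 5)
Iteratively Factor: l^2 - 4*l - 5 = (l + 1)*(l - 5)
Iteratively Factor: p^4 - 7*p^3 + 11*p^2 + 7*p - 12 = (p - 3)*(p^3 - 4*p^2 - p + 4) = (p - 3)*(p - 1)*(p^2 - 3*p - 4) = (p - 3)*(p - 1)*(p + 1)*(p - 4)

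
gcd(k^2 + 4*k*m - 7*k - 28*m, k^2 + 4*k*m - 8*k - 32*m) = k + 4*m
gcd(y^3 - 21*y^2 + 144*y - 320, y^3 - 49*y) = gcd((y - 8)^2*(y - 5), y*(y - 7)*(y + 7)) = 1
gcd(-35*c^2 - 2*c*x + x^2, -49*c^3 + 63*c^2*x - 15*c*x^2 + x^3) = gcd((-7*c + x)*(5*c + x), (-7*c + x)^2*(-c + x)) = -7*c + x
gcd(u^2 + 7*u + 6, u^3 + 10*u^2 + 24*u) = u + 6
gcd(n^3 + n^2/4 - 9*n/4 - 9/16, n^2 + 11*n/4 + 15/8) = n + 3/2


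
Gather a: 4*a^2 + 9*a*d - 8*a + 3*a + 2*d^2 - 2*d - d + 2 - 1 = 4*a^2 + a*(9*d - 5) + 2*d^2 - 3*d + 1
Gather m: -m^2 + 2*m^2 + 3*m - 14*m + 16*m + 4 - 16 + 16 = m^2 + 5*m + 4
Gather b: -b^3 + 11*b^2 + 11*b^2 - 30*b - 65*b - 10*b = -b^3 + 22*b^2 - 105*b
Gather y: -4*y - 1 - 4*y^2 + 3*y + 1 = -4*y^2 - y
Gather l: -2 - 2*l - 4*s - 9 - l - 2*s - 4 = -3*l - 6*s - 15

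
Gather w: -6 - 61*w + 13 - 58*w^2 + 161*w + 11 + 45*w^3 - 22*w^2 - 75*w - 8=45*w^3 - 80*w^2 + 25*w + 10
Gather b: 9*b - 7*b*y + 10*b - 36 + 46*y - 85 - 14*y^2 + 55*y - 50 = b*(19 - 7*y) - 14*y^2 + 101*y - 171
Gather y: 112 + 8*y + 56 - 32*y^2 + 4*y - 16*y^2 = -48*y^2 + 12*y + 168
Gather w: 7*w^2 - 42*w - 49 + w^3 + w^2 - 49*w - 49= w^3 + 8*w^2 - 91*w - 98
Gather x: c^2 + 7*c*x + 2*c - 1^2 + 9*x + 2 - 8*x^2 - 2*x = c^2 + 2*c - 8*x^2 + x*(7*c + 7) + 1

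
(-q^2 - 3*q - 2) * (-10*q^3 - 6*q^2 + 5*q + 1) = 10*q^5 + 36*q^4 + 33*q^3 - 4*q^2 - 13*q - 2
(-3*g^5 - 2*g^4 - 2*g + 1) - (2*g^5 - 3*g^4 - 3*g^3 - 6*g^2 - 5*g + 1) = -5*g^5 + g^4 + 3*g^3 + 6*g^2 + 3*g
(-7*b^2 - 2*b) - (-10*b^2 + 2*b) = 3*b^2 - 4*b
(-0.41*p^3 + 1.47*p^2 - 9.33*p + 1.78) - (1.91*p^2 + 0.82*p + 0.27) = -0.41*p^3 - 0.44*p^2 - 10.15*p + 1.51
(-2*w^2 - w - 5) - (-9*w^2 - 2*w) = 7*w^2 + w - 5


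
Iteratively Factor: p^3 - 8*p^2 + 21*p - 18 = (p - 2)*(p^2 - 6*p + 9) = (p - 3)*(p - 2)*(p - 3)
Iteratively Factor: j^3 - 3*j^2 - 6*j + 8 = (j - 1)*(j^2 - 2*j - 8) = (j - 1)*(j + 2)*(j - 4)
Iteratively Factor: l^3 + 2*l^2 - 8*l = (l - 2)*(l^2 + 4*l) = (l - 2)*(l + 4)*(l)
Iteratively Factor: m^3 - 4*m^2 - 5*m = (m)*(m^2 - 4*m - 5) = m*(m - 5)*(m + 1)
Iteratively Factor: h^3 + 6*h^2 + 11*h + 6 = (h + 2)*(h^2 + 4*h + 3) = (h + 1)*(h + 2)*(h + 3)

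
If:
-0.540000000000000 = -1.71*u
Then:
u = 0.32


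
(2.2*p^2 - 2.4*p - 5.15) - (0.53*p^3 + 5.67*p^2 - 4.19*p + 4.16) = -0.53*p^3 - 3.47*p^2 + 1.79*p - 9.31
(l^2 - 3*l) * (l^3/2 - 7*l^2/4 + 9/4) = l^5/2 - 13*l^4/4 + 21*l^3/4 + 9*l^2/4 - 27*l/4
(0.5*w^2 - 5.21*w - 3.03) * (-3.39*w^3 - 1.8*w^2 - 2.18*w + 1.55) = -1.695*w^5 + 16.7619*w^4 + 18.5597*w^3 + 17.5868*w^2 - 1.4701*w - 4.6965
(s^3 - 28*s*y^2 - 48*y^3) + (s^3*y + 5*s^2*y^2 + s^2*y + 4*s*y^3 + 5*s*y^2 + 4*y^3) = s^3*y + s^3 + 5*s^2*y^2 + s^2*y + 4*s*y^3 - 23*s*y^2 - 44*y^3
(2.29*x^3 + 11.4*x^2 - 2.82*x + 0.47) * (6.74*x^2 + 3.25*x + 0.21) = 15.4346*x^5 + 84.2785*x^4 + 18.5241*x^3 - 3.6032*x^2 + 0.9353*x + 0.0987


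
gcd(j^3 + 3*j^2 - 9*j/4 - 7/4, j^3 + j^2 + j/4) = j + 1/2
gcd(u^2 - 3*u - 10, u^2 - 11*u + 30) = u - 5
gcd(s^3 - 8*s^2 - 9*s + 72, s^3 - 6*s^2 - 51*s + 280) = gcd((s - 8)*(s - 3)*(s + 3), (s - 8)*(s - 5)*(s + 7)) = s - 8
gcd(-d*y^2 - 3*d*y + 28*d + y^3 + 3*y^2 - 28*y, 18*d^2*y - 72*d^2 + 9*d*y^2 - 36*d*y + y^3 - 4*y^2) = y - 4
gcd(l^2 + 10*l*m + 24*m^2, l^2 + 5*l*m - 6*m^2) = l + 6*m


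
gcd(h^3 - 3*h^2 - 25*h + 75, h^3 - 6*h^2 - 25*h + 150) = h^2 - 25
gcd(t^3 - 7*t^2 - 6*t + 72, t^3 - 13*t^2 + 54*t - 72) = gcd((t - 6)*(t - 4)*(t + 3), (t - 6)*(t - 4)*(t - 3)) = t^2 - 10*t + 24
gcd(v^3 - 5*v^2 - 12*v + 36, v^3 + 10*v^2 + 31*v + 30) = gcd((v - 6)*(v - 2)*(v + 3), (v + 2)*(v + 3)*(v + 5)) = v + 3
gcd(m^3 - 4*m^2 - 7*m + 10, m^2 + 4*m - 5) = m - 1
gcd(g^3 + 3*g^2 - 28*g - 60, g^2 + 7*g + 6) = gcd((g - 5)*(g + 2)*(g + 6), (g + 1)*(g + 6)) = g + 6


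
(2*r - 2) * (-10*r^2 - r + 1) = -20*r^3 + 18*r^2 + 4*r - 2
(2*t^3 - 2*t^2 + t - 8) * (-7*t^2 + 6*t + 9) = -14*t^5 + 26*t^4 - t^3 + 44*t^2 - 39*t - 72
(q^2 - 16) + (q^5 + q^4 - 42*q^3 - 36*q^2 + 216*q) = q^5 + q^4 - 42*q^3 - 35*q^2 + 216*q - 16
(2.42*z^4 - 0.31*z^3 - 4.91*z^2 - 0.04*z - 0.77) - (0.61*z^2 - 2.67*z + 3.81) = 2.42*z^4 - 0.31*z^3 - 5.52*z^2 + 2.63*z - 4.58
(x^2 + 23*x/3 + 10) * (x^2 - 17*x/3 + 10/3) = x^4 + 2*x^3 - 271*x^2/9 - 280*x/9 + 100/3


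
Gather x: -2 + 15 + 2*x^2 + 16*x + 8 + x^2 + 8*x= 3*x^2 + 24*x + 21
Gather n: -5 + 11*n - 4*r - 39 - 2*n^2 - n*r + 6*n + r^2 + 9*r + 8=-2*n^2 + n*(17 - r) + r^2 + 5*r - 36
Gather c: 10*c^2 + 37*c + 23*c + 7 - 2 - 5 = 10*c^2 + 60*c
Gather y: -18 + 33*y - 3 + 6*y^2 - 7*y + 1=6*y^2 + 26*y - 20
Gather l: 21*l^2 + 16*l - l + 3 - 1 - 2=21*l^2 + 15*l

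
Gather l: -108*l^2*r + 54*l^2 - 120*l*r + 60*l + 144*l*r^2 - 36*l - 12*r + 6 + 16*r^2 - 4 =l^2*(54 - 108*r) + l*(144*r^2 - 120*r + 24) + 16*r^2 - 12*r + 2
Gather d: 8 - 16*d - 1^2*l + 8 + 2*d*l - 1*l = d*(2*l - 16) - 2*l + 16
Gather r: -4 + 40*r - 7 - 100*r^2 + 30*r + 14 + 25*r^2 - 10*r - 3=-75*r^2 + 60*r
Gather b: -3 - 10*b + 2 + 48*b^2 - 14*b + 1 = 48*b^2 - 24*b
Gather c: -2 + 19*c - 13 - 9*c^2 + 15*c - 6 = -9*c^2 + 34*c - 21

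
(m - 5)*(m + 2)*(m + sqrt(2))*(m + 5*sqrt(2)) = m^4 - 3*m^3 + 6*sqrt(2)*m^3 - 18*sqrt(2)*m^2 - 60*sqrt(2)*m - 30*m - 100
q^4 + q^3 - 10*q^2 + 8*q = q*(q - 2)*(q - 1)*(q + 4)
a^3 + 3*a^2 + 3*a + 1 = (a + 1)^3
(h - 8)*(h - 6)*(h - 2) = h^3 - 16*h^2 + 76*h - 96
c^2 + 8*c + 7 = (c + 1)*(c + 7)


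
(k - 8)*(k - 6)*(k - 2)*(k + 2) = k^4 - 14*k^3 + 44*k^2 + 56*k - 192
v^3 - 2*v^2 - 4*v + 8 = (v - 2)^2*(v + 2)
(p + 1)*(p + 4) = p^2 + 5*p + 4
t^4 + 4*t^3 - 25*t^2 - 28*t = t*(t - 4)*(t + 1)*(t + 7)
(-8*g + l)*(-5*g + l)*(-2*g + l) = -80*g^3 + 66*g^2*l - 15*g*l^2 + l^3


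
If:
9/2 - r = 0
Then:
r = 9/2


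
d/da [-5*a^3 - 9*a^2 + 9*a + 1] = -15*a^2 - 18*a + 9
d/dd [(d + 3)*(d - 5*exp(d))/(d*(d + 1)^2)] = (-5*d^3*exp(d) - d^3 - 10*d^2*exp(d) - 5*d^2 + 30*d*exp(d) + 15*exp(d))/(d^2*(d^3 + 3*d^2 + 3*d + 1))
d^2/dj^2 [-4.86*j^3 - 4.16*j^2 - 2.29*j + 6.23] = -29.16*j - 8.32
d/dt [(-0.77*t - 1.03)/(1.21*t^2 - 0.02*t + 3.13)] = (0.9317*t^2 + 2.4926*t - 2.4307)/(1.4641*t^4 - 0.0484*t^3 + 7.575*t^2 - 0.1252*t + 9.7969)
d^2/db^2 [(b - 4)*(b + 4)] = 2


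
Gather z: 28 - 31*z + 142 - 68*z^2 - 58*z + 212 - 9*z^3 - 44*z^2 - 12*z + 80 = -9*z^3 - 112*z^2 - 101*z + 462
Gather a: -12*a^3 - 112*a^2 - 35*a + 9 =-12*a^3 - 112*a^2 - 35*a + 9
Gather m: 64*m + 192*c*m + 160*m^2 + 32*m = 160*m^2 + m*(192*c + 96)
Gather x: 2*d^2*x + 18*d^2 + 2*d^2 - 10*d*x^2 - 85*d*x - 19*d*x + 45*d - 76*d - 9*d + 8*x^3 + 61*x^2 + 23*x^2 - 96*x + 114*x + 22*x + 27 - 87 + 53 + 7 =20*d^2 - 40*d + 8*x^3 + x^2*(84 - 10*d) + x*(2*d^2 - 104*d + 40)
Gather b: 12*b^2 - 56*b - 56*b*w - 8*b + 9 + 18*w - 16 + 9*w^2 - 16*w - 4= 12*b^2 + b*(-56*w - 64) + 9*w^2 + 2*w - 11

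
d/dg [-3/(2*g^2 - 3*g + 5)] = 3*(4*g - 3)/(2*g^2 - 3*g + 5)^2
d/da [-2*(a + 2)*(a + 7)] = -4*a - 18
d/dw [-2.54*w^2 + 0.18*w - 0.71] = 0.18 - 5.08*w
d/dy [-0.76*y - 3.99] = -0.760000000000000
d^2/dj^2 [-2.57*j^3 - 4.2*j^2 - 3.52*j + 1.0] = -15.42*j - 8.4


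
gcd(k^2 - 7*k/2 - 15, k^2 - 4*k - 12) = k - 6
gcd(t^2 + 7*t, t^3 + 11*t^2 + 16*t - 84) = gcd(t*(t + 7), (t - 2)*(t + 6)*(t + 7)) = t + 7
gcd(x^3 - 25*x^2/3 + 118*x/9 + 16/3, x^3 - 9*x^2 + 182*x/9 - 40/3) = x - 6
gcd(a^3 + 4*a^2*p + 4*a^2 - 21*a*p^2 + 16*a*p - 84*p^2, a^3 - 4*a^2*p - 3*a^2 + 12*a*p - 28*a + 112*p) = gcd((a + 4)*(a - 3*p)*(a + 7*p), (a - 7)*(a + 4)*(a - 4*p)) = a + 4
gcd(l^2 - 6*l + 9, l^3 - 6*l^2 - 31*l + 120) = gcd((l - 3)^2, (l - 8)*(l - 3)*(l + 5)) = l - 3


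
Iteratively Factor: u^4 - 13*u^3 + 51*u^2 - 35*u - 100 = (u - 5)*(u^3 - 8*u^2 + 11*u + 20) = (u - 5)*(u + 1)*(u^2 - 9*u + 20) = (u - 5)*(u - 4)*(u + 1)*(u - 5)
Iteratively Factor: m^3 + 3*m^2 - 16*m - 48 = (m - 4)*(m^2 + 7*m + 12) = (m - 4)*(m + 3)*(m + 4)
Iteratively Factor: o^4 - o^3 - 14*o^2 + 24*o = (o)*(o^3 - o^2 - 14*o + 24) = o*(o - 3)*(o^2 + 2*o - 8) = o*(o - 3)*(o + 4)*(o - 2)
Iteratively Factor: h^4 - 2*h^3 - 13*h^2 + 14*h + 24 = (h + 3)*(h^3 - 5*h^2 + 2*h + 8) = (h + 1)*(h + 3)*(h^2 - 6*h + 8) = (h - 4)*(h + 1)*(h + 3)*(h - 2)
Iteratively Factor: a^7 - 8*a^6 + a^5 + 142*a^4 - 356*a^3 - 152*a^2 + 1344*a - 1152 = (a + 4)*(a^6 - 12*a^5 + 49*a^4 - 54*a^3 - 140*a^2 + 408*a - 288) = (a - 4)*(a + 4)*(a^5 - 8*a^4 + 17*a^3 + 14*a^2 - 84*a + 72) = (a - 4)*(a - 3)*(a + 4)*(a^4 - 5*a^3 + 2*a^2 + 20*a - 24) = (a - 4)*(a - 3)*(a - 2)*(a + 4)*(a^3 - 3*a^2 - 4*a + 12) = (a - 4)*(a - 3)*(a - 2)^2*(a + 4)*(a^2 - a - 6) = (a - 4)*(a - 3)*(a - 2)^2*(a + 2)*(a + 4)*(a - 3)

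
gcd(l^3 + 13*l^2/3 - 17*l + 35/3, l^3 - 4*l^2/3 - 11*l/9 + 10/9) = l - 5/3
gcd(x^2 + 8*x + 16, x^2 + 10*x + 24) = x + 4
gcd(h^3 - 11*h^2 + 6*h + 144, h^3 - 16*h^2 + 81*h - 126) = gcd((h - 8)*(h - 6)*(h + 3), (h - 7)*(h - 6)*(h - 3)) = h - 6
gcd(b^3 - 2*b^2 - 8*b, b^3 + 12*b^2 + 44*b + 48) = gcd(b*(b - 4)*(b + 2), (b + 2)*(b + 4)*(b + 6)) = b + 2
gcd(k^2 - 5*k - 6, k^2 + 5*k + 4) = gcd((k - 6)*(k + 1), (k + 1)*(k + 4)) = k + 1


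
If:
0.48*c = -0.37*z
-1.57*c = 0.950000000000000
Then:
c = -0.61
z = 0.78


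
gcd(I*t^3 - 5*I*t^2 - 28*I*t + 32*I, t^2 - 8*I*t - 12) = 1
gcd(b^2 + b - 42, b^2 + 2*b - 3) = 1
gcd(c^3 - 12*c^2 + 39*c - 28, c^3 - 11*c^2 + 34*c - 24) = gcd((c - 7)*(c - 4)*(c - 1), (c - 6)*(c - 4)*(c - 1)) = c^2 - 5*c + 4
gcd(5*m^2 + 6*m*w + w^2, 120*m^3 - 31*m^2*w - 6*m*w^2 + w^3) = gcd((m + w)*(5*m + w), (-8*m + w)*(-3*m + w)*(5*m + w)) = 5*m + w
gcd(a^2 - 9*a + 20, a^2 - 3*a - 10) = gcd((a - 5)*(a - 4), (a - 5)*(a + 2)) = a - 5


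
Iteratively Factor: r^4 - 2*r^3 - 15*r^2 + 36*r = (r + 4)*(r^3 - 6*r^2 + 9*r) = (r - 3)*(r + 4)*(r^2 - 3*r) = r*(r - 3)*(r + 4)*(r - 3)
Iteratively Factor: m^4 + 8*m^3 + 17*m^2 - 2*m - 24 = (m - 1)*(m^3 + 9*m^2 + 26*m + 24) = (m - 1)*(m + 2)*(m^2 + 7*m + 12) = (m - 1)*(m + 2)*(m + 4)*(m + 3)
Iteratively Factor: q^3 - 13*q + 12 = (q - 3)*(q^2 + 3*q - 4) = (q - 3)*(q - 1)*(q + 4)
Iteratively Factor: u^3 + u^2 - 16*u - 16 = (u - 4)*(u^2 + 5*u + 4) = (u - 4)*(u + 1)*(u + 4)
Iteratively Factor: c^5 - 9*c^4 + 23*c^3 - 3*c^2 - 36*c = (c - 3)*(c^4 - 6*c^3 + 5*c^2 + 12*c) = (c - 3)^2*(c^3 - 3*c^2 - 4*c) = (c - 3)^2*(c + 1)*(c^2 - 4*c) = c*(c - 3)^2*(c + 1)*(c - 4)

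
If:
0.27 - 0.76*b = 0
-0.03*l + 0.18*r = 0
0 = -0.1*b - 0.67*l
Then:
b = 0.36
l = -0.05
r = -0.01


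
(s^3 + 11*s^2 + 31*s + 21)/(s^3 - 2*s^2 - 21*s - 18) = (s + 7)/(s - 6)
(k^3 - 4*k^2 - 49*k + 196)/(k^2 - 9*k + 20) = (k^2 - 49)/(k - 5)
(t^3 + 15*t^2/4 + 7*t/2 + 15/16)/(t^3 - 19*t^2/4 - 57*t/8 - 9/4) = (t + 5/2)/(t - 6)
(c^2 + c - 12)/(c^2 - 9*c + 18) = (c + 4)/(c - 6)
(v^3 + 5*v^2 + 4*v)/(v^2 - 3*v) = (v^2 + 5*v + 4)/(v - 3)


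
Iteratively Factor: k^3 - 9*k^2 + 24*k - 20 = (k - 2)*(k^2 - 7*k + 10) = (k - 2)^2*(k - 5)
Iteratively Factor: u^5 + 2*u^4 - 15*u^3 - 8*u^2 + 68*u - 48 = (u - 1)*(u^4 + 3*u^3 - 12*u^2 - 20*u + 48) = (u - 2)*(u - 1)*(u^3 + 5*u^2 - 2*u - 24) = (u - 2)*(u - 1)*(u + 4)*(u^2 + u - 6) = (u - 2)^2*(u - 1)*(u + 4)*(u + 3)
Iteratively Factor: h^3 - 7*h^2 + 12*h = (h - 3)*(h^2 - 4*h) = h*(h - 3)*(h - 4)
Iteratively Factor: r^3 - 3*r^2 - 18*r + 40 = (r - 5)*(r^2 + 2*r - 8) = (r - 5)*(r + 4)*(r - 2)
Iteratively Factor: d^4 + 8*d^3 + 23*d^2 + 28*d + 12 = (d + 2)*(d^3 + 6*d^2 + 11*d + 6) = (d + 1)*(d + 2)*(d^2 + 5*d + 6) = (d + 1)*(d + 2)^2*(d + 3)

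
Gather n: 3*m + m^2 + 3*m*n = m^2 + 3*m*n + 3*m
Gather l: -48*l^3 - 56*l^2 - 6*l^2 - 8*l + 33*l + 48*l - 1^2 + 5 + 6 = -48*l^3 - 62*l^2 + 73*l + 10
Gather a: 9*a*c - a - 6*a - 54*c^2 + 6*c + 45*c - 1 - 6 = a*(9*c - 7) - 54*c^2 + 51*c - 7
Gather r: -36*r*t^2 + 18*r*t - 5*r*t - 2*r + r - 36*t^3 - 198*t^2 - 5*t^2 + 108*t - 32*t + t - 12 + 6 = r*(-36*t^2 + 13*t - 1) - 36*t^3 - 203*t^2 + 77*t - 6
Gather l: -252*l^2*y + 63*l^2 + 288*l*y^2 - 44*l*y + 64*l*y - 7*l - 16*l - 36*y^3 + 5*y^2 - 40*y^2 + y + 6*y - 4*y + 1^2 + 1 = l^2*(63 - 252*y) + l*(288*y^2 + 20*y - 23) - 36*y^3 - 35*y^2 + 3*y + 2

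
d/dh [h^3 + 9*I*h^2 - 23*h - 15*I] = 3*h^2 + 18*I*h - 23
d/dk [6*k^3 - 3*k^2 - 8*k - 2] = 18*k^2 - 6*k - 8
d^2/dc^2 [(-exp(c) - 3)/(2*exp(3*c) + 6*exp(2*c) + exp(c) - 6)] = (-16*exp(6*c) - 144*exp(5*c) - 424*exp(4*c) - 594*exp(3*c) - 594*exp(2*c) - 441*exp(c) - 54)*exp(c)/(8*exp(9*c) + 72*exp(8*c) + 228*exp(7*c) + 216*exp(6*c) - 318*exp(5*c) - 702*exp(4*c) + exp(3*c) + 630*exp(2*c) + 108*exp(c) - 216)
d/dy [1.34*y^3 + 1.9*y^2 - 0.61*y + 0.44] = 4.02*y^2 + 3.8*y - 0.61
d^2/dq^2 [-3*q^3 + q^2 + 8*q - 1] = 2 - 18*q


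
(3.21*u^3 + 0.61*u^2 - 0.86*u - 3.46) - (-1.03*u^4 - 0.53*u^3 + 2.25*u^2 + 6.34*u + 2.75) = 1.03*u^4 + 3.74*u^3 - 1.64*u^2 - 7.2*u - 6.21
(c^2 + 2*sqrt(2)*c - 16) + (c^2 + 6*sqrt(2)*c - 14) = 2*c^2 + 8*sqrt(2)*c - 30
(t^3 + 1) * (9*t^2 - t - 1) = 9*t^5 - t^4 - t^3 + 9*t^2 - t - 1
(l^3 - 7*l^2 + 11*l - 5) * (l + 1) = l^4 - 6*l^3 + 4*l^2 + 6*l - 5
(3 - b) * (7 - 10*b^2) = 10*b^3 - 30*b^2 - 7*b + 21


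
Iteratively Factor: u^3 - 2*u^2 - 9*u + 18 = (u - 2)*(u^2 - 9) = (u - 2)*(u + 3)*(u - 3)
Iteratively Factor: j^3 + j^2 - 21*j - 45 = (j + 3)*(j^2 - 2*j - 15) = (j - 5)*(j + 3)*(j + 3)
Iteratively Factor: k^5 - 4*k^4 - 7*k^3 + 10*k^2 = (k)*(k^4 - 4*k^3 - 7*k^2 + 10*k) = k*(k + 2)*(k^3 - 6*k^2 + 5*k) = k*(k - 1)*(k + 2)*(k^2 - 5*k) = k^2*(k - 1)*(k + 2)*(k - 5)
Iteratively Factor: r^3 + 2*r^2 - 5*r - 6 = (r + 3)*(r^2 - r - 2) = (r - 2)*(r + 3)*(r + 1)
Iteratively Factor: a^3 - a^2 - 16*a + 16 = (a - 1)*(a^2 - 16) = (a - 4)*(a - 1)*(a + 4)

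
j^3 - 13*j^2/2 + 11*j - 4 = (j - 4)*(j - 2)*(j - 1/2)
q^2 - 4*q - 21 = (q - 7)*(q + 3)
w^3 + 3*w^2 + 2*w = w*(w + 1)*(w + 2)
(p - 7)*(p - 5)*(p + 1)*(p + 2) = p^4 - 9*p^3 + p^2 + 81*p + 70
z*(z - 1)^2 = z^3 - 2*z^2 + z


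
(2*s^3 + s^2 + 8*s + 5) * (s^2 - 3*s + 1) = 2*s^5 - 5*s^4 + 7*s^3 - 18*s^2 - 7*s + 5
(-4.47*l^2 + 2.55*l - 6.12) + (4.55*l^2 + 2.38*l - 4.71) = 0.0800000000000001*l^2 + 4.93*l - 10.83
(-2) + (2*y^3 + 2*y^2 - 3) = 2*y^3 + 2*y^2 - 5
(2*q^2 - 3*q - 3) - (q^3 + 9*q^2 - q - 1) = -q^3 - 7*q^2 - 2*q - 2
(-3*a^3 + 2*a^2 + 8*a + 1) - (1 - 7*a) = -3*a^3 + 2*a^2 + 15*a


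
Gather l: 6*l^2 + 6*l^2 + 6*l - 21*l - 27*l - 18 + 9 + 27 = 12*l^2 - 42*l + 18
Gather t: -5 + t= t - 5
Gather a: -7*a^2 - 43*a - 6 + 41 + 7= -7*a^2 - 43*a + 42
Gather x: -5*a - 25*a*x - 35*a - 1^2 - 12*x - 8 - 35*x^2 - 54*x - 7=-40*a - 35*x^2 + x*(-25*a - 66) - 16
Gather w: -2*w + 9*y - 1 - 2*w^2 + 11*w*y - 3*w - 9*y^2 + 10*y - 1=-2*w^2 + w*(11*y - 5) - 9*y^2 + 19*y - 2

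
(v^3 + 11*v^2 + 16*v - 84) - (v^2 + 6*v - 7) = v^3 + 10*v^2 + 10*v - 77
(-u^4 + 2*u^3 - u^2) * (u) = -u^5 + 2*u^4 - u^3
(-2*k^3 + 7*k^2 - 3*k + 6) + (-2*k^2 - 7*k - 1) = -2*k^3 + 5*k^2 - 10*k + 5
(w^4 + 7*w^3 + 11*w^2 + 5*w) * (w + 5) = w^5 + 12*w^4 + 46*w^3 + 60*w^2 + 25*w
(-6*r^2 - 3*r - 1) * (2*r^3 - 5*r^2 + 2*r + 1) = -12*r^5 + 24*r^4 + r^3 - 7*r^2 - 5*r - 1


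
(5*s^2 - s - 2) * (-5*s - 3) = -25*s^3 - 10*s^2 + 13*s + 6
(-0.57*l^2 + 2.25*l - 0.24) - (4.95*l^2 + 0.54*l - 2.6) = -5.52*l^2 + 1.71*l + 2.36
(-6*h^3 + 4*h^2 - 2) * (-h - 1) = 6*h^4 + 2*h^3 - 4*h^2 + 2*h + 2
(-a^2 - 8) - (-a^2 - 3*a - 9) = 3*a + 1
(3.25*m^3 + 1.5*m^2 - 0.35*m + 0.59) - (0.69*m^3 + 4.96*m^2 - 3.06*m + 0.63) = 2.56*m^3 - 3.46*m^2 + 2.71*m - 0.04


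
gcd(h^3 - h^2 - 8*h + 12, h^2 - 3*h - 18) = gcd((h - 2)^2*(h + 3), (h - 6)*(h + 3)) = h + 3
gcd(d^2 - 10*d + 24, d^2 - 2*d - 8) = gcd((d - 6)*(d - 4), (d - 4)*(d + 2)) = d - 4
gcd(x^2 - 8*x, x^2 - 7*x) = x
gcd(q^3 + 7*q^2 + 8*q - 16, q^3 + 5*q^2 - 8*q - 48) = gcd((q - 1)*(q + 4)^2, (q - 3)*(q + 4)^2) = q^2 + 8*q + 16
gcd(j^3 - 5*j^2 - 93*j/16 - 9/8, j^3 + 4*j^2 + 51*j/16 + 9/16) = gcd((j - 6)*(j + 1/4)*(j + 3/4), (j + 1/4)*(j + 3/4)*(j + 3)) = j^2 + j + 3/16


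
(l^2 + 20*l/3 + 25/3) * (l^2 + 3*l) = l^4 + 29*l^3/3 + 85*l^2/3 + 25*l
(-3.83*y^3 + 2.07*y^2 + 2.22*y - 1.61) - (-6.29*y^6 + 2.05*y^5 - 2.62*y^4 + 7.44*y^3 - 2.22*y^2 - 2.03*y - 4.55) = 6.29*y^6 - 2.05*y^5 + 2.62*y^4 - 11.27*y^3 + 4.29*y^2 + 4.25*y + 2.94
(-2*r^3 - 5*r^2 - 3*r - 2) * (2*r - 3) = -4*r^4 - 4*r^3 + 9*r^2 + 5*r + 6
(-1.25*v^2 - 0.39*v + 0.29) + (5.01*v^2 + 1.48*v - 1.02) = 3.76*v^2 + 1.09*v - 0.73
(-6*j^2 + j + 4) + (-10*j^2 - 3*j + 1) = -16*j^2 - 2*j + 5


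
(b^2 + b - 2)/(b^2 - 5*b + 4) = (b + 2)/(b - 4)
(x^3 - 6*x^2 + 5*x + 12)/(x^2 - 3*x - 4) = x - 3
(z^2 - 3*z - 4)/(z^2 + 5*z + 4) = (z - 4)/(z + 4)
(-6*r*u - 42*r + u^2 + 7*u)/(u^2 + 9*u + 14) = (-6*r + u)/(u + 2)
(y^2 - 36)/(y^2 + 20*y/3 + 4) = 3*(y - 6)/(3*y + 2)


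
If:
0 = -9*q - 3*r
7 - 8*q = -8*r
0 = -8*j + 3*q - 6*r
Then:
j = 147/256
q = 7/32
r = -21/32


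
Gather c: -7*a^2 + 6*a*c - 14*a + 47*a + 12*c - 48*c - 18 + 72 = -7*a^2 + 33*a + c*(6*a - 36) + 54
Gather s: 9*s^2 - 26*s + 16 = 9*s^2 - 26*s + 16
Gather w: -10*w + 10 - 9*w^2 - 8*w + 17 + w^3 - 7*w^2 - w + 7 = w^3 - 16*w^2 - 19*w + 34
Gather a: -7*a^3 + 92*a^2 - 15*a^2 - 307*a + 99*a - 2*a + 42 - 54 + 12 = -7*a^3 + 77*a^2 - 210*a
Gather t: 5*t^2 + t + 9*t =5*t^2 + 10*t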